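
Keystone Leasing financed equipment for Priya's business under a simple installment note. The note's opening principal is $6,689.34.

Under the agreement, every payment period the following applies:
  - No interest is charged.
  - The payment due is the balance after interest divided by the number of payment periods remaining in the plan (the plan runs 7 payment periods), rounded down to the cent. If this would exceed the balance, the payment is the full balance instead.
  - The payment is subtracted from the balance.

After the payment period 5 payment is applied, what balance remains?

Payment period 1: opening $6,689.34; payment $955.62; balance $5,733.72
Payment period 2: opening $5,733.72; payment $955.62; balance $4,778.10
Payment period 3: opening $4,778.10; payment $955.62; balance $3,822.48
Payment period 4: opening $3,822.48; payment $955.62; balance $2,866.86
Payment period 5: opening $2,866.86; payment $955.62; balance $1,911.24

$1,911.24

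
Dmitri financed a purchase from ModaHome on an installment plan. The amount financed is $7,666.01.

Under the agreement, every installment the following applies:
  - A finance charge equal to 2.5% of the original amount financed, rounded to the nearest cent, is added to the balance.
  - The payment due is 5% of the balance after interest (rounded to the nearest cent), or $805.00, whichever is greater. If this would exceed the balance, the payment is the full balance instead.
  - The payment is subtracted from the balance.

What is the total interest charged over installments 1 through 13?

Installment 1: $7,666.01 +$191.65 interest = $7,857.66; pay $805.00 → $7,052.66
Installment 2: $7,052.66 +$191.65 interest = $7,244.31; pay $805.00 → $6,439.31
Installment 3: $6,439.31 +$191.65 interest = $6,630.96; pay $805.00 → $5,825.96
Installment 4: $5,825.96 +$191.65 interest = $6,017.61; pay $805.00 → $5,212.61
Installment 5: $5,212.61 +$191.65 interest = $5,404.26; pay $805.00 → $4,599.26
Installment 6: $4,599.26 +$191.65 interest = $4,790.91; pay $805.00 → $3,985.91
Installment 7: $3,985.91 +$191.65 interest = $4,177.56; pay $805.00 → $3,372.56
Installment 8: $3,372.56 +$191.65 interest = $3,564.21; pay $805.00 → $2,759.21
Installment 9: $2,759.21 +$191.65 interest = $2,950.86; pay $805.00 → $2,145.86
Installment 10: $2,145.86 +$191.65 interest = $2,337.51; pay $805.00 → $1,532.51
Installment 11: $1,532.51 +$191.65 interest = $1,724.16; pay $805.00 → $919.16
Installment 12: $919.16 +$191.65 interest = $1,110.81; pay $805.00 → $305.81
Installment 13: $305.81 +$191.65 interest = $497.46; pay $497.46 → $0.00
Total interest: $191.65 + $191.65 + $191.65 + $191.65 + $191.65 + $191.65 + $191.65 + $191.65 + $191.65 + $191.65 + $191.65 + $191.65 + $191.65 = $2,491.45

$2,491.45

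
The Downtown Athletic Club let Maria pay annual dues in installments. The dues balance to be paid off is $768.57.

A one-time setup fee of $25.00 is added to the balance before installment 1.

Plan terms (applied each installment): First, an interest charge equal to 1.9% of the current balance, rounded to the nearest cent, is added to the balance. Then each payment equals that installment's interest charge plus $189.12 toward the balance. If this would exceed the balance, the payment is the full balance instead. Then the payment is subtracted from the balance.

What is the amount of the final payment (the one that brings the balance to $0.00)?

Installment 1: $793.57 +$15.08 interest = $808.65; pay $204.20 → $604.45
Installment 2: $604.45 +$11.48 interest = $615.93; pay $200.60 → $415.33
Installment 3: $415.33 +$7.89 interest = $423.22; pay $197.01 → $226.21
Installment 4: $226.21 +$4.30 interest = $230.51; pay $193.42 → $37.09
Installment 5: $37.09 +$0.70 interest = $37.79; pay $37.79 → $0.00

$37.79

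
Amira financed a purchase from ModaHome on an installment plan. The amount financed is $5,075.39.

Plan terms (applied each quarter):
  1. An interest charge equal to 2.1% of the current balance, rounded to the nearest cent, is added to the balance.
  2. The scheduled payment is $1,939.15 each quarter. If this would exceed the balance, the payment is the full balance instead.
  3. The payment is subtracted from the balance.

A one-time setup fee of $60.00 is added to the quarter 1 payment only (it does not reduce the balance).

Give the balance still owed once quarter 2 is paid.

Quarter 1: $5,075.39 +$106.58 interest = $5,181.97; pay $1,939.15 (+ $60.00 fee) → $3,242.82
Quarter 2: $3,242.82 +$68.10 interest = $3,310.92; pay $1,939.15 → $1,371.77

$1,371.77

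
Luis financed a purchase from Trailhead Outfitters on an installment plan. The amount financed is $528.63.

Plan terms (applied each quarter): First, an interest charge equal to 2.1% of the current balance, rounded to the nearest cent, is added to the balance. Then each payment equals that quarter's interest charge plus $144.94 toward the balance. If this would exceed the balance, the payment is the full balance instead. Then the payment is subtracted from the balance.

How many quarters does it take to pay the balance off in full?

Quarter 1: opening $528.63; interest $11.10 → $539.73; payment $156.04; balance $383.69
Quarter 2: opening $383.69; interest $8.06 → $391.75; payment $153.00; balance $238.75
Quarter 3: opening $238.75; interest $5.01 → $243.76; payment $149.95; balance $93.81
Quarter 4: opening $93.81; interest $1.97 → $95.78; payment $95.78; balance $0.00
Balance reaches $0.00 in quarter 4.

4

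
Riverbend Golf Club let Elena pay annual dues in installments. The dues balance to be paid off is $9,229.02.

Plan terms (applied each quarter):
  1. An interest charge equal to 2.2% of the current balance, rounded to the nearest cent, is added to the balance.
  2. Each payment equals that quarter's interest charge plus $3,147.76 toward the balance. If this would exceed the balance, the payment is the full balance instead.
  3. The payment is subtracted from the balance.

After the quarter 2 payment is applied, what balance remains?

Quarter 1: $9,229.02 +$203.04 interest = $9,432.06; pay $3,350.80 → $6,081.26
Quarter 2: $6,081.26 +$133.79 interest = $6,215.05; pay $3,281.55 → $2,933.50

$2,933.50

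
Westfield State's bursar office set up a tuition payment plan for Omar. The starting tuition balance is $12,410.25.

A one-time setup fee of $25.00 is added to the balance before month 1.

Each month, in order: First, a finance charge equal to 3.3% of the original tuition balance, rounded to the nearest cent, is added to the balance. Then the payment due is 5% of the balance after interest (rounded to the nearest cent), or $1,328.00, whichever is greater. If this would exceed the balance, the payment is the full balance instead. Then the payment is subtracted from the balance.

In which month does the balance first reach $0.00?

Month 1: opening $12,435.25; interest $409.54 → $12,844.79; payment $1,328.00; balance $11,516.79
Month 2: opening $11,516.79; interest $409.54 → $11,926.33; payment $1,328.00; balance $10,598.33
Month 3: opening $10,598.33; interest $409.54 → $11,007.87; payment $1,328.00; balance $9,679.87
Month 4: opening $9,679.87; interest $409.54 → $10,089.41; payment $1,328.00; balance $8,761.41
Month 5: opening $8,761.41; interest $409.54 → $9,170.95; payment $1,328.00; balance $7,842.95
Month 6: opening $7,842.95; interest $409.54 → $8,252.49; payment $1,328.00; balance $6,924.49
Month 7: opening $6,924.49; interest $409.54 → $7,334.03; payment $1,328.00; balance $6,006.03
Month 8: opening $6,006.03; interest $409.54 → $6,415.57; payment $1,328.00; balance $5,087.57
Month 9: opening $5,087.57; interest $409.54 → $5,497.11; payment $1,328.00; balance $4,169.11
Month 10: opening $4,169.11; interest $409.54 → $4,578.65; payment $1,328.00; balance $3,250.65
Month 11: opening $3,250.65; interest $409.54 → $3,660.19; payment $1,328.00; balance $2,332.19
Month 12: opening $2,332.19; interest $409.54 → $2,741.73; payment $1,328.00; balance $1,413.73
Month 13: opening $1,413.73; interest $409.54 → $1,823.27; payment $1,328.00; balance $495.27
Month 14: opening $495.27; interest $409.54 → $904.81; payment $904.81; balance $0.00
Balance reaches $0.00 in month 14.

14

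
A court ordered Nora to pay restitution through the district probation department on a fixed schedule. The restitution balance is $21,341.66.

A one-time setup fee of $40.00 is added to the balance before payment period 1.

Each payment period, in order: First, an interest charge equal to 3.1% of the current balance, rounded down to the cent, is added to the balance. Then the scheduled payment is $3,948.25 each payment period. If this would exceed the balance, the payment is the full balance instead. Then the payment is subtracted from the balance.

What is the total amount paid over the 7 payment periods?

Payment period 1: $21,381.66 +$662.83 interest = $22,044.49; pay $3,948.25 → $18,096.24
Payment period 2: $18,096.24 +$560.98 interest = $18,657.22; pay $3,948.25 → $14,708.97
Payment period 3: $14,708.97 +$455.97 interest = $15,164.94; pay $3,948.25 → $11,216.69
Payment period 4: $11,216.69 +$347.71 interest = $11,564.40; pay $3,948.25 → $7,616.15
Payment period 5: $7,616.15 +$236.10 interest = $7,852.25; pay $3,948.25 → $3,904.00
Payment period 6: $3,904.00 +$121.02 interest = $4,025.02; pay $3,948.25 → $76.77
Payment period 7: $76.77 +$2.37 interest = $79.14; pay $79.14 → $0.00
Total paid: $23,768.64

$23,768.64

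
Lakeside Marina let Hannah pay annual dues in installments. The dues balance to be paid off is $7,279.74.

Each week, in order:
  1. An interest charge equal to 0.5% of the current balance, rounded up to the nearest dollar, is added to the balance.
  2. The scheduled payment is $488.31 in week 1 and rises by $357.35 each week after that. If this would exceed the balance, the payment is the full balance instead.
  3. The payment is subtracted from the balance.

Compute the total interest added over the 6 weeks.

$153.00

Week 1: opening $7,279.74; interest $37.00 → $7,316.74; payment $488.31; balance $6,828.43
Week 2: opening $6,828.43; interest $35.00 → $6,863.43; payment $845.66; balance $6,017.77
Week 3: opening $6,017.77; interest $31.00 → $6,048.77; payment $1,203.01; balance $4,845.76
Week 4: opening $4,845.76; interest $25.00 → $4,870.76; payment $1,560.36; balance $3,310.40
Week 5: opening $3,310.40; interest $17.00 → $3,327.40; payment $1,917.71; balance $1,409.69
Week 6: opening $1,409.69; interest $8.00 → $1,417.69; payment $1,417.69; balance $0.00
Total interest: $37.00 + $35.00 + $31.00 + $25.00 + $17.00 + $8.00 = $153.00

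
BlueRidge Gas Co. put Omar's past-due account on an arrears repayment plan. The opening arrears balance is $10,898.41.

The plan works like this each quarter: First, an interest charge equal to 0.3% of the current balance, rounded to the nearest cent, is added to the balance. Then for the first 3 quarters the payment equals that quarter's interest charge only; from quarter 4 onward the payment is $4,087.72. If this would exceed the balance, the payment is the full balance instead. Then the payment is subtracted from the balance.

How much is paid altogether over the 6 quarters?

# | Opening | Interest | Payment | End bal
1 | $10,898.41 | $32.70 | $32.70 | $10,898.41
2 | $10,898.41 | $32.70 | $32.70 | $10,898.41
3 | $10,898.41 | $32.70 | $32.70 | $10,898.41
4 | $10,898.41 | $32.70 | $4,087.72 | $6,843.39
5 | $6,843.39 | $20.53 | $4,087.72 | $2,776.20
6 | $2,776.20 | $8.33 | $2,784.53 | $0.00
Total paid: $11,058.07

$11,058.07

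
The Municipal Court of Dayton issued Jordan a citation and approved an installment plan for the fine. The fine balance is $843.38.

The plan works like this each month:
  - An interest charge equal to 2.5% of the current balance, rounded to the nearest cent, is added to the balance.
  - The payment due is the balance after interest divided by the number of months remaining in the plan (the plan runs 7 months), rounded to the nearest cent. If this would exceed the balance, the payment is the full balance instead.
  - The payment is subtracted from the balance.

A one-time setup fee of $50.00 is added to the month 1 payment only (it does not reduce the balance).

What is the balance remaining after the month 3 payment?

# | Opening | Interest | Payment | Fee | End bal
1 | $843.38 | $21.08 | $123.49 | $50.00 | $740.97
2 | $740.97 | $18.52 | $126.58 | — | $632.91
3 | $632.91 | $15.82 | $129.75 | — | $518.98

$518.98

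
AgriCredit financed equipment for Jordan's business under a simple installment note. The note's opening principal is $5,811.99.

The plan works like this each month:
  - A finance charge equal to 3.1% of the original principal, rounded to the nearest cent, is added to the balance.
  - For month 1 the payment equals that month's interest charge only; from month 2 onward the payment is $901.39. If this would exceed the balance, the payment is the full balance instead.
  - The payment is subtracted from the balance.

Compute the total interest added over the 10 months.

$1,801.70

Month 1: opening $5,811.99; interest $180.17 → $5,992.16; payment $180.17; balance $5,811.99
Month 2: opening $5,811.99; interest $180.17 → $5,992.16; payment $901.39; balance $5,090.77
Month 3: opening $5,090.77; interest $180.17 → $5,270.94; payment $901.39; balance $4,369.55
Month 4: opening $4,369.55; interest $180.17 → $4,549.72; payment $901.39; balance $3,648.33
Month 5: opening $3,648.33; interest $180.17 → $3,828.50; payment $901.39; balance $2,927.11
Month 6: opening $2,927.11; interest $180.17 → $3,107.28; payment $901.39; balance $2,205.89
Month 7: opening $2,205.89; interest $180.17 → $2,386.06; payment $901.39; balance $1,484.67
Month 8: opening $1,484.67; interest $180.17 → $1,664.84; payment $901.39; balance $763.45
Month 9: opening $763.45; interest $180.17 → $943.62; payment $901.39; balance $42.23
Month 10: opening $42.23; interest $180.17 → $222.40; payment $222.40; balance $0.00
Total interest: $180.17 + $180.17 + $180.17 + $180.17 + $180.17 + $180.17 + $180.17 + $180.17 + $180.17 + $180.17 = $1,801.70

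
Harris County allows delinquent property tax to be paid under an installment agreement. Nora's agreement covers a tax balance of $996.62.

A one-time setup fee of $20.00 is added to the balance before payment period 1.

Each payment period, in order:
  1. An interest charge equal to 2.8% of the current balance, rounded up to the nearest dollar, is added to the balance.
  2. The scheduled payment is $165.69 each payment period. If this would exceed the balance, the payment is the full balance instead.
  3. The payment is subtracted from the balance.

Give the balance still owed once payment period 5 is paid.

Payment period 1: opening $1,016.62; interest $29.00 → $1,045.62; payment $165.69; balance $879.93
Payment period 2: opening $879.93; interest $25.00 → $904.93; payment $165.69; balance $739.24
Payment period 3: opening $739.24; interest $21.00 → $760.24; payment $165.69; balance $594.55
Payment period 4: opening $594.55; interest $17.00 → $611.55; payment $165.69; balance $445.86
Payment period 5: opening $445.86; interest $13.00 → $458.86; payment $165.69; balance $293.17

$293.17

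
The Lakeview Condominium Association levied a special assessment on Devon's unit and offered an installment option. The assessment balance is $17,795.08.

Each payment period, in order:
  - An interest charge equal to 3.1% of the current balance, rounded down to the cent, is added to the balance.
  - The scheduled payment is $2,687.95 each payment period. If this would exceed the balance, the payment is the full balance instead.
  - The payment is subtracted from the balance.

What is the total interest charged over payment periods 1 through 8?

Payment period 1: $17,795.08 +$551.64 interest = $18,346.72; pay $2,687.95 → $15,658.77
Payment period 2: $15,658.77 +$485.42 interest = $16,144.19; pay $2,687.95 → $13,456.24
Payment period 3: $13,456.24 +$417.14 interest = $13,873.38; pay $2,687.95 → $11,185.43
Payment period 4: $11,185.43 +$346.74 interest = $11,532.17; pay $2,687.95 → $8,844.22
Payment period 5: $8,844.22 +$274.17 interest = $9,118.39; pay $2,687.95 → $6,430.44
Payment period 6: $6,430.44 +$199.34 interest = $6,629.78; pay $2,687.95 → $3,941.83
Payment period 7: $3,941.83 +$122.19 interest = $4,064.02; pay $2,687.95 → $1,376.07
Payment period 8: $1,376.07 +$42.65 interest = $1,418.72; pay $1,418.72 → $0.00
Total interest: $551.64 + $485.42 + $417.14 + $346.74 + $274.17 + $199.34 + $122.19 + $42.65 = $2,439.29

$2,439.29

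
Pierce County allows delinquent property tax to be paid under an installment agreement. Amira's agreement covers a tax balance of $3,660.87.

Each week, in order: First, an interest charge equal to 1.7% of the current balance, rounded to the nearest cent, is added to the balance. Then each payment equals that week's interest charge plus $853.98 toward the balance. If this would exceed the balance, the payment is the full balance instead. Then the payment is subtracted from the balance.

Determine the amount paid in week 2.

$901.70

# | Opening | Interest | Payment | End bal
1 | $3,660.87 | $62.23 | $916.21 | $2,806.89
2 | $2,806.89 | $47.72 | $901.70 | $1,952.91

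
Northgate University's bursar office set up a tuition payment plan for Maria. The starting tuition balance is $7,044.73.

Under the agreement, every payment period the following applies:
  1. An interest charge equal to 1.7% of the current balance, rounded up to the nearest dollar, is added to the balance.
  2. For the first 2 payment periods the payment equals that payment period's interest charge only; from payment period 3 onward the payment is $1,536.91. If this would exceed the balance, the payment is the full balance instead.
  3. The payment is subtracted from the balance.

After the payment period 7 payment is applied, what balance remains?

$0.00

Payment period 1: opening $7,044.73; interest $120.00 → $7,164.73; payment $120.00; balance $7,044.73
Payment period 2: opening $7,044.73; interest $120.00 → $7,164.73; payment $120.00; balance $7,044.73
Payment period 3: opening $7,044.73; interest $120.00 → $7,164.73; payment $1,536.91; balance $5,627.82
Payment period 4: opening $5,627.82; interest $96.00 → $5,723.82; payment $1,536.91; balance $4,186.91
Payment period 5: opening $4,186.91; interest $72.00 → $4,258.91; payment $1,536.91; balance $2,722.00
Payment period 6: opening $2,722.00; interest $47.00 → $2,769.00; payment $1,536.91; balance $1,232.09
Payment period 7: opening $1,232.09; interest $21.00 → $1,253.09; payment $1,253.09; balance $0.00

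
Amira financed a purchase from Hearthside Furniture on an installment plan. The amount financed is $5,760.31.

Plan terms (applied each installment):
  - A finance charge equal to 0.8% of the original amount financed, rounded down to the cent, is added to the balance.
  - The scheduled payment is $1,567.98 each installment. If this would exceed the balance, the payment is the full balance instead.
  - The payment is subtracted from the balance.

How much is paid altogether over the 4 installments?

# | Opening | Interest | Payment | End bal
1 | $5,760.31 | $46.08 | $1,567.98 | $4,238.41
2 | $4,238.41 | $46.08 | $1,567.98 | $2,716.51
3 | $2,716.51 | $46.08 | $1,567.98 | $1,194.61
4 | $1,194.61 | $46.08 | $1,240.69 | $0.00
Total paid: $5,944.63

$5,944.63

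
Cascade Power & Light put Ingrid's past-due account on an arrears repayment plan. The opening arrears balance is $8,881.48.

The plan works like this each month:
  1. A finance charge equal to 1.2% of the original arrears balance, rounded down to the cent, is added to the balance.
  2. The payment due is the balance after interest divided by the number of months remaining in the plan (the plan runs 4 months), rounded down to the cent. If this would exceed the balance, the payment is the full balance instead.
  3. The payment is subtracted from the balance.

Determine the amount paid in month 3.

Month 1: $8,881.48 +$106.57 interest = $8,988.05; pay $2,247.01 → $6,741.04
Month 2: $6,741.04 +$106.57 interest = $6,847.61; pay $2,282.53 → $4,565.08
Month 3: $4,565.08 +$106.57 interest = $4,671.65; pay $2,335.82 → $2,335.83

$2,335.82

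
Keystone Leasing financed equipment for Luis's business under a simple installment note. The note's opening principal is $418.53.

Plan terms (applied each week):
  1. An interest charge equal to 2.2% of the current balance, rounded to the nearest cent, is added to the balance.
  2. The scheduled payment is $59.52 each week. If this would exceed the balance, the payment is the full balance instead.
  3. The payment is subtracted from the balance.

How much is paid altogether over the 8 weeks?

Week 1: opening $418.53; interest $9.21 → $427.74; payment $59.52; balance $368.22
Week 2: opening $368.22; interest $8.10 → $376.32; payment $59.52; balance $316.80
Week 3: opening $316.80; interest $6.97 → $323.77; payment $59.52; balance $264.25
Week 4: opening $264.25; interest $5.81 → $270.06; payment $59.52; balance $210.54
Week 5: opening $210.54; interest $4.63 → $215.17; payment $59.52; balance $155.65
Week 6: opening $155.65; interest $3.42 → $159.07; payment $59.52; balance $99.55
Week 7: opening $99.55; interest $2.19 → $101.74; payment $59.52; balance $42.22
Week 8: opening $42.22; interest $0.93 → $43.15; payment $43.15; balance $0.00
Total paid: $459.79

$459.79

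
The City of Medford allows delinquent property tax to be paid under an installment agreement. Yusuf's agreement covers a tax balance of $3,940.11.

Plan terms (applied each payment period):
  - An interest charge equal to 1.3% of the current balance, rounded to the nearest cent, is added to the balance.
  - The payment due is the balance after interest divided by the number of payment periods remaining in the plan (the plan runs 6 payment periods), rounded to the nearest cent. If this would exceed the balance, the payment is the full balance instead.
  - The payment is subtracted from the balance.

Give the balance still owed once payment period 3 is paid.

$2,047.89

# | Opening | Interest | Payment | End bal
1 | $3,940.11 | $51.22 | $665.22 | $3,326.11
2 | $3,326.11 | $43.24 | $673.87 | $2,695.48
3 | $2,695.48 | $35.04 | $682.63 | $2,047.89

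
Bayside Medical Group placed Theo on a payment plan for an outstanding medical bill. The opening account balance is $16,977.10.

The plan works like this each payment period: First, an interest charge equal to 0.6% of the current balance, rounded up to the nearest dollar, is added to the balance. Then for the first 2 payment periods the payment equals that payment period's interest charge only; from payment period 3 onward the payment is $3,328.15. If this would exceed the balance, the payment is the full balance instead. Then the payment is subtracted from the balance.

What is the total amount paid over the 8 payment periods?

$17,502.10

Payment period 1: $16,977.10 +$102.00 interest = $17,079.10; pay $102.00 → $16,977.10
Payment period 2: $16,977.10 +$102.00 interest = $17,079.10; pay $102.00 → $16,977.10
Payment period 3: $16,977.10 +$102.00 interest = $17,079.10; pay $3,328.15 → $13,750.95
Payment period 4: $13,750.95 +$83.00 interest = $13,833.95; pay $3,328.15 → $10,505.80
Payment period 5: $10,505.80 +$64.00 interest = $10,569.80; pay $3,328.15 → $7,241.65
Payment period 6: $7,241.65 +$44.00 interest = $7,285.65; pay $3,328.15 → $3,957.50
Payment period 7: $3,957.50 +$24.00 interest = $3,981.50; pay $3,328.15 → $653.35
Payment period 8: $653.35 +$4.00 interest = $657.35; pay $657.35 → $0.00
Total paid: $17,502.10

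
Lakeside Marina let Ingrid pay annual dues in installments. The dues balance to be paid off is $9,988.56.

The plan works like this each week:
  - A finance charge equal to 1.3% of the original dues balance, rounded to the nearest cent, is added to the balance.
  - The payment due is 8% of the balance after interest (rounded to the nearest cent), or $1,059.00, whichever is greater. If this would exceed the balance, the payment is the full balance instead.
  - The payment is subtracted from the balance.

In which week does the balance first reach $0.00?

11

# | Opening | Interest | Payment | End bal
1 | $9,988.56 | $129.85 | $1,059.00 | $9,059.41
2 | $9,059.41 | $129.85 | $1,059.00 | $8,130.26
3 | $8,130.26 | $129.85 | $1,059.00 | $7,201.11
4 | $7,201.11 | $129.85 | $1,059.00 | $6,271.96
5 | $6,271.96 | $129.85 | $1,059.00 | $5,342.81
6 | $5,342.81 | $129.85 | $1,059.00 | $4,413.66
7 | $4,413.66 | $129.85 | $1,059.00 | $3,484.51
8 | $3,484.51 | $129.85 | $1,059.00 | $2,555.36
9 | $2,555.36 | $129.85 | $1,059.00 | $1,626.21
10 | $1,626.21 | $129.85 | $1,059.00 | $697.06
11 | $697.06 | $129.85 | $826.91 | $0.00
Balance reaches $0.00 in week 11.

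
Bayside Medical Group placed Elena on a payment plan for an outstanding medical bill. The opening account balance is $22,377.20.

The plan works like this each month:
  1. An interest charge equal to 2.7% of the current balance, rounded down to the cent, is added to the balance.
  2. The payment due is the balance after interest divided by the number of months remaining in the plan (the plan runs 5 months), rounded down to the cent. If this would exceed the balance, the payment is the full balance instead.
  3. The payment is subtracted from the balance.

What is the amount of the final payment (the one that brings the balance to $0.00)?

Month 1: $22,377.20 +$604.18 interest = $22,981.38; pay $4,596.27 → $18,385.11
Month 2: $18,385.11 +$496.39 interest = $18,881.50; pay $4,720.37 → $14,161.13
Month 3: $14,161.13 +$382.35 interest = $14,543.48; pay $4,847.82 → $9,695.66
Month 4: $9,695.66 +$261.78 interest = $9,957.44; pay $4,978.72 → $4,978.72
Month 5: $4,978.72 +$134.42 interest = $5,113.14; pay $5,113.14 → $0.00

$5,113.14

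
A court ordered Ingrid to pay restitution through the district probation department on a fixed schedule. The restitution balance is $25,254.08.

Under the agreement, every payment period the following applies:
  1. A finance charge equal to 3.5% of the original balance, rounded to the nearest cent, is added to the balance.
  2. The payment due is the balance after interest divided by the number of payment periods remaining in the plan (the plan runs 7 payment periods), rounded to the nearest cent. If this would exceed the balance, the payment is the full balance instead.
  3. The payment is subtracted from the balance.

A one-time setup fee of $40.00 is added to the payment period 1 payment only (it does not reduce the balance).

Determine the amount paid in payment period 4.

Payment period 1: opening $25,254.08; interest $883.89 → $26,137.97; payment $3,734.00 (+ $40.00 fee); balance $22,403.97
Payment period 2: opening $22,403.97; interest $883.89 → $23,287.86; payment $3,881.31; balance $19,406.55
Payment period 3: opening $19,406.55; interest $883.89 → $20,290.44; payment $4,058.09; balance $16,232.35
Payment period 4: opening $16,232.35; interest $883.89 → $17,116.24; payment $4,279.06; balance $12,837.18

$4,279.06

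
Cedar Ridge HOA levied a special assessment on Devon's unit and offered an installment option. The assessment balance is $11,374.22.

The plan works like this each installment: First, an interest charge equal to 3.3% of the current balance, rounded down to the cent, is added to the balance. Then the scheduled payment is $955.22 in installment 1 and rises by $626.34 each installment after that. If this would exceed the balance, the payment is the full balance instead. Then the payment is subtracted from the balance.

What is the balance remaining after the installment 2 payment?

$9,568.99

Installment 1: $11,374.22 +$375.34 interest = $11,749.56; pay $955.22 → $10,794.34
Installment 2: $10,794.34 +$356.21 interest = $11,150.55; pay $1,581.56 → $9,568.99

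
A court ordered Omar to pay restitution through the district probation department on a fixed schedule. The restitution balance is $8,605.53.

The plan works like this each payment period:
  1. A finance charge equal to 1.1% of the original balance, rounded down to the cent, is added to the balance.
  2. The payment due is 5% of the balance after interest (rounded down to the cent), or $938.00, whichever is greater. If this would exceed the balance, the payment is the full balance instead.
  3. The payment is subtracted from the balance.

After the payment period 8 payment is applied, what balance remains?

Payment period 1: $8,605.53 +$94.66 interest = $8,700.19; pay $938.00 → $7,762.19
Payment period 2: $7,762.19 +$94.66 interest = $7,856.85; pay $938.00 → $6,918.85
Payment period 3: $6,918.85 +$94.66 interest = $7,013.51; pay $938.00 → $6,075.51
Payment period 4: $6,075.51 +$94.66 interest = $6,170.17; pay $938.00 → $5,232.17
Payment period 5: $5,232.17 +$94.66 interest = $5,326.83; pay $938.00 → $4,388.83
Payment period 6: $4,388.83 +$94.66 interest = $4,483.49; pay $938.00 → $3,545.49
Payment period 7: $3,545.49 +$94.66 interest = $3,640.15; pay $938.00 → $2,702.15
Payment period 8: $2,702.15 +$94.66 interest = $2,796.81; pay $938.00 → $1,858.81

$1,858.81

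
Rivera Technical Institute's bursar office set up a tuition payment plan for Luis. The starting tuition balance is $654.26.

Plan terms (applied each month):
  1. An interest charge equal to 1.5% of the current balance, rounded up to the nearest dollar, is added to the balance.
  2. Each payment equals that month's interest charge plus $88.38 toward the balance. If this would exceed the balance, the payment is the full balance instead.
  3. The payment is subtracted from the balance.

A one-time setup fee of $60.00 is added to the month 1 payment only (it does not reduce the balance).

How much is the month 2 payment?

Month 1: opening $654.26; interest $10.00 → $664.26; payment $98.38 (+ $60.00 fee); balance $565.88
Month 2: opening $565.88; interest $9.00 → $574.88; payment $97.38; balance $477.50

$97.38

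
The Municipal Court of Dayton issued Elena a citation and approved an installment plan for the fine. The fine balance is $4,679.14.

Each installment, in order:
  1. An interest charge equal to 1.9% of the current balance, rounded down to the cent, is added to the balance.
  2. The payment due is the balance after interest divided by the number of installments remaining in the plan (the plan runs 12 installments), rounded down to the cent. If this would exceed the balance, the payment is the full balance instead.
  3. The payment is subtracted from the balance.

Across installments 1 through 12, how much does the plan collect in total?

Installment 1: opening $4,679.14; interest $88.90 → $4,768.04; payment $397.33; balance $4,370.71
Installment 2: opening $4,370.71; interest $83.04 → $4,453.75; payment $404.88; balance $4,048.87
Installment 3: opening $4,048.87; interest $76.92 → $4,125.79; payment $412.57; balance $3,713.22
Installment 4: opening $3,713.22; interest $70.55 → $3,783.77; payment $420.41; balance $3,363.36
Installment 5: opening $3,363.36; interest $63.90 → $3,427.26; payment $428.40; balance $2,998.86
Installment 6: opening $2,998.86; interest $56.97 → $3,055.83; payment $436.54; balance $2,619.29
Installment 7: opening $2,619.29; interest $49.76 → $2,669.05; payment $444.84; balance $2,224.21
Installment 8: opening $2,224.21; interest $42.25 → $2,266.46; payment $453.29; balance $1,813.17
Installment 9: opening $1,813.17; interest $34.45 → $1,847.62; payment $461.90; balance $1,385.72
Installment 10: opening $1,385.72; interest $26.32 → $1,412.04; payment $470.68; balance $941.36
Installment 11: opening $941.36; interest $17.88 → $959.24; payment $479.62; balance $479.62
Installment 12: opening $479.62; interest $9.11 → $488.73; payment $488.73; balance $0.00
Total paid: $5,299.19

$5,299.19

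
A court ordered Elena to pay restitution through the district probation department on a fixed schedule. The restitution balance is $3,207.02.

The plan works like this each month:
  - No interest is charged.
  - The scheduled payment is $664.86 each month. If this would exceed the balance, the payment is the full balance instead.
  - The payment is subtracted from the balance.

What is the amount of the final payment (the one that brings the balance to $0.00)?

Month 1: opening $3,207.02; payment $664.86; balance $2,542.16
Month 2: opening $2,542.16; payment $664.86; balance $1,877.30
Month 3: opening $1,877.30; payment $664.86; balance $1,212.44
Month 4: opening $1,212.44; payment $664.86; balance $547.58
Month 5: opening $547.58; payment $547.58; balance $0.00

$547.58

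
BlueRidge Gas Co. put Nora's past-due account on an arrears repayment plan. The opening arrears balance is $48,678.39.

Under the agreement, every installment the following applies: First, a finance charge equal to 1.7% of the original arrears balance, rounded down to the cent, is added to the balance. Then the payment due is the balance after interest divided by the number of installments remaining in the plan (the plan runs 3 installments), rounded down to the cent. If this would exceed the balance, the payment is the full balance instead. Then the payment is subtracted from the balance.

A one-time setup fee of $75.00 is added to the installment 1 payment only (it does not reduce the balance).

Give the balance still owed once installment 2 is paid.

$16,915.74

Installment 1: opening $48,678.39; interest $827.53 → $49,505.92; payment $16,501.97 (+ $75.00 fee); balance $33,003.95
Installment 2: opening $33,003.95; interest $827.53 → $33,831.48; payment $16,915.74; balance $16,915.74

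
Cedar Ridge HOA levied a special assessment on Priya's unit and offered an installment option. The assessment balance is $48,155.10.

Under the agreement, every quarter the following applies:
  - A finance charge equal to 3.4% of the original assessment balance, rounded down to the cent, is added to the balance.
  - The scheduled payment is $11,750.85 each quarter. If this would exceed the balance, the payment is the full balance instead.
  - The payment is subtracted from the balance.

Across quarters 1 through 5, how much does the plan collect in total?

$56,341.45

# | Opening | Interest | Payment | End bal
1 | $48,155.10 | $1,637.27 | $11,750.85 | $38,041.52
2 | $38,041.52 | $1,637.27 | $11,750.85 | $27,927.94
3 | $27,927.94 | $1,637.27 | $11,750.85 | $17,814.36
4 | $17,814.36 | $1,637.27 | $11,750.85 | $7,700.78
5 | $7,700.78 | $1,637.27 | $9,338.05 | $0.00
Total paid: $56,341.45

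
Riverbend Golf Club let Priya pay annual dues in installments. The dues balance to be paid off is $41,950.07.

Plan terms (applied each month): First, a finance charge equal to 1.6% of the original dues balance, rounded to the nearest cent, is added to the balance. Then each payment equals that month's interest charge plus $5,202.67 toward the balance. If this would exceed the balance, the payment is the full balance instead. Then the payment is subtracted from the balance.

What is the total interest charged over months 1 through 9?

# | Opening | Interest | Payment | End bal
1 | $41,950.07 | $671.20 | $5,873.87 | $36,747.40
2 | $36,747.40 | $671.20 | $5,873.87 | $31,544.73
3 | $31,544.73 | $671.20 | $5,873.87 | $26,342.06
4 | $26,342.06 | $671.20 | $5,873.87 | $21,139.39
5 | $21,139.39 | $671.20 | $5,873.87 | $15,936.72
6 | $15,936.72 | $671.20 | $5,873.87 | $10,734.05
7 | $10,734.05 | $671.20 | $5,873.87 | $5,531.38
8 | $5,531.38 | $671.20 | $5,873.87 | $328.71
9 | $328.71 | $671.20 | $999.91 | $0.00
Total interest: $671.20 + $671.20 + $671.20 + $671.20 + $671.20 + $671.20 + $671.20 + $671.20 + $671.20 = $6,040.80

$6,040.80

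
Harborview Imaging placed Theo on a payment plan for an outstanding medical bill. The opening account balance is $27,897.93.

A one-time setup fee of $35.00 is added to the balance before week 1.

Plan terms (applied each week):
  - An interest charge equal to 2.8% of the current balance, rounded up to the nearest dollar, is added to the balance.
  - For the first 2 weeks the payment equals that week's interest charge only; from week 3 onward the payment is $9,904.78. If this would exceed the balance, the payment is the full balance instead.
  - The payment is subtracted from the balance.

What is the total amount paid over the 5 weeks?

$31,073.93

Week 1: $27,932.93 +$783.00 interest = $28,715.93; pay $783.00 → $27,932.93
Week 2: $27,932.93 +$783.00 interest = $28,715.93; pay $783.00 → $27,932.93
Week 3: $27,932.93 +$783.00 interest = $28,715.93; pay $9,904.78 → $18,811.15
Week 4: $18,811.15 +$527.00 interest = $19,338.15; pay $9,904.78 → $9,433.37
Week 5: $9,433.37 +$265.00 interest = $9,698.37; pay $9,698.37 → $0.00
Total paid: $31,073.93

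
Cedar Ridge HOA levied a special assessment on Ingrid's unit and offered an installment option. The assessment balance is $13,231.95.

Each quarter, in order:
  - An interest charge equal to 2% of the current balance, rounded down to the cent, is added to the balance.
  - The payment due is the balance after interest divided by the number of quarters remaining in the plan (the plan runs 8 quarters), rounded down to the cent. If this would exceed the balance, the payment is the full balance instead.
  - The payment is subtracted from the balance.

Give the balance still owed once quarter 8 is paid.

Quarter 1: opening $13,231.95; interest $264.63 → $13,496.58; payment $1,687.07; balance $11,809.51
Quarter 2: opening $11,809.51; interest $236.19 → $12,045.70; payment $1,720.81; balance $10,324.89
Quarter 3: opening $10,324.89; interest $206.49 → $10,531.38; payment $1,755.23; balance $8,776.15
Quarter 4: opening $8,776.15; interest $175.52 → $8,951.67; payment $1,790.33; balance $7,161.34
Quarter 5: opening $7,161.34; interest $143.22 → $7,304.56; payment $1,826.14; balance $5,478.42
Quarter 6: opening $5,478.42; interest $109.56 → $5,587.98; payment $1,862.66; balance $3,725.32
Quarter 7: opening $3,725.32; interest $74.50 → $3,799.82; payment $1,899.91; balance $1,899.91
Quarter 8: opening $1,899.91; interest $37.99 → $1,937.90; payment $1,937.90; balance $0.00

$0.00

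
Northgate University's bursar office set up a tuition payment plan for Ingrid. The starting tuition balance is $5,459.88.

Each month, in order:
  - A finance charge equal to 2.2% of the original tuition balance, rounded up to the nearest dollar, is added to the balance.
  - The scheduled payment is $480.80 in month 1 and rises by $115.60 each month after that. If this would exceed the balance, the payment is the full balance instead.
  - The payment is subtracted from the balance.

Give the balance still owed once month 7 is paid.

Month 1: $5,459.88 +$121.00 interest = $5,580.88; pay $480.80 → $5,100.08
Month 2: $5,100.08 +$121.00 interest = $5,221.08; pay $596.40 → $4,624.68
Month 3: $4,624.68 +$121.00 interest = $4,745.68; pay $712.00 → $4,033.68
Month 4: $4,033.68 +$121.00 interest = $4,154.68; pay $827.60 → $3,327.08
Month 5: $3,327.08 +$121.00 interest = $3,448.08; pay $943.20 → $2,504.88
Month 6: $2,504.88 +$121.00 interest = $2,625.88; pay $1,058.80 → $1,567.08
Month 7: $1,567.08 +$121.00 interest = $1,688.08; pay $1,174.40 → $513.68

$513.68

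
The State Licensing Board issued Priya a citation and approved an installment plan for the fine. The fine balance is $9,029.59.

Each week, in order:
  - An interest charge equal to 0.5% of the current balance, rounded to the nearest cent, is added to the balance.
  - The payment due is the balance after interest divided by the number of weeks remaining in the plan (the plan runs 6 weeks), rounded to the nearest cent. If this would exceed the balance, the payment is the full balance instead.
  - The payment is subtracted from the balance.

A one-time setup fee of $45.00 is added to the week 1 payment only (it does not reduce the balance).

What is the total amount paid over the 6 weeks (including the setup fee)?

$9,233.92

Week 1: $9,029.59 +$45.15 interest = $9,074.74; pay $1,512.46 (+ $45.00 fee) → $7,562.28
Week 2: $7,562.28 +$37.81 interest = $7,600.09; pay $1,520.02 → $6,080.07
Week 3: $6,080.07 +$30.40 interest = $6,110.47; pay $1,527.62 → $4,582.85
Week 4: $4,582.85 +$22.91 interest = $4,605.76; pay $1,535.25 → $3,070.51
Week 5: $3,070.51 +$15.35 interest = $3,085.86; pay $1,542.93 → $1,542.93
Week 6: $1,542.93 +$7.71 interest = $1,550.64; pay $1,550.64 → $0.00
Total paid: $9,233.92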